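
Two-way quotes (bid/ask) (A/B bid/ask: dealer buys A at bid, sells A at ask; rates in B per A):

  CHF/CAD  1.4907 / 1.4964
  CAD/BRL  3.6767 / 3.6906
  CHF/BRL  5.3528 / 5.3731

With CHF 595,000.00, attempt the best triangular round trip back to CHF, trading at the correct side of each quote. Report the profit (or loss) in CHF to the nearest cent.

Best loop CHF → CAD → BRL → CHF:
CHF 595,000.00 × 1.4907 (sell CHF at bid) = CAD 886,966.50
CAD 886,966.50 × 3.6767 (sell CAD at bid) = BRL 3,261,109.73
BRL 3,261,109.73 ÷ 5.3731 (buy CHF at ask) = CHF 606,932.63

Net profit: CHF 11,932.63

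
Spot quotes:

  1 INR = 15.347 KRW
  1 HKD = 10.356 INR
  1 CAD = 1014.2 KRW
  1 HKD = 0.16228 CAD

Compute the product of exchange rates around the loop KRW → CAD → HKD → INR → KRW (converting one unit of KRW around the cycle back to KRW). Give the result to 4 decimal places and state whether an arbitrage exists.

0.9657 (arbitrage exists)

Around KRW → CAD → HKD → INR → KRW: 1 ÷ 1014.2 ÷ 0.16228 × 10.356 × 15.347 = 0.965666
Product < 1; profitable direction is KRW → INR → HKD → CAD → KRW.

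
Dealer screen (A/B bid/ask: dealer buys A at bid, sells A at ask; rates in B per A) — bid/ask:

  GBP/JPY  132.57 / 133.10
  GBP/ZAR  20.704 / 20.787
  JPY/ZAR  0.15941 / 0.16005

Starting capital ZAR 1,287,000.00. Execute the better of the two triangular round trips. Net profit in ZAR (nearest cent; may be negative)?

Best loop ZAR → GBP → JPY → ZAR:
ZAR 1,287,000.00 ÷ 20.787 (buy GBP at ask) = GBP 61,913.70
GBP 61,913.70 × 132.57 (sell GBP at bid) = JPY 8,207,899
JPY 8,207,899 × 0.15941 (sell JPY at bid) = ZAR 1,308,421.13

Net profit: ZAR 21,421.13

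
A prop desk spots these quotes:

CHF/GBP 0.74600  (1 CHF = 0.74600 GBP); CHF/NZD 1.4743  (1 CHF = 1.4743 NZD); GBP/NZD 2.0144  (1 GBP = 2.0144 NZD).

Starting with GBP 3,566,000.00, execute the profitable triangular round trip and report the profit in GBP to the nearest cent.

Profitable loop is GBP → NZD → CHF → GBP:
GBP 3,566,000.00 × 2.0144 = NZD 7,183,350.40
NZD 7,183,350.40 ÷ 1.4743 = CHF 4,872,380.38
CHF 4,872,380.38 × 0.74600 = GBP 3,634,795.77
Profit = GBP 3,634,795.77 − GBP 3,566,000.00

Profit: GBP 68,795.77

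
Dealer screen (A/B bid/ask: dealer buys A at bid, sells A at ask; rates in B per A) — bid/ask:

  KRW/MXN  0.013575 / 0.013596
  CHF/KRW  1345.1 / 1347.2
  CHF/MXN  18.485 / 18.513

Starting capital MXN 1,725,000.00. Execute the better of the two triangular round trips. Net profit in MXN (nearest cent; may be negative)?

Net profit: MXN 15,865.92

Best loop MXN → KRW → CHF → MXN:
MXN 1,725,000.00 ÷ 0.013596 (buy KRW at ask) = KRW 126,875,552
KRW 126,875,552 ÷ 1347.2 (buy CHF at ask) = CHF 94,177.22
CHF 94,177.22 × 18.485 (sell CHF at bid) = MXN 1,740,865.92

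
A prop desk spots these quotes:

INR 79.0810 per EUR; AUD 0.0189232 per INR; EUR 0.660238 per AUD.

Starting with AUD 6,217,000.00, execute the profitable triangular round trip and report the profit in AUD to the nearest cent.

Profitable loop is AUD → INR → EUR → AUD:
AUD 6,217,000.00 ÷ 0.0189232 = INR 328,538,513.57
INR 328,538,513.57 ÷ 79.0810 = EUR 4,154,455.73
EUR 4,154,455.73 ÷ 0.660238 = AUD 6,292,360.83
Profit = AUD 6,292,360.83 − AUD 6,217,000.00

Profit: AUD 75,360.83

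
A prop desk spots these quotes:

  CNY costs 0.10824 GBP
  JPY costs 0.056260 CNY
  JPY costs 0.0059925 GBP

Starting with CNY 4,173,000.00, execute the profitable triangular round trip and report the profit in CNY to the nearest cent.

Profit: CNY 67,605.32

Profitable loop is CNY → GBP → JPY → CNY:
CNY 4,173,000.00 × 0.10824 = GBP 451,685.52
GBP 451,685.52 ÷ 0.0059925 = JPY 75,375,139
JPY 75,375,139 × 0.056260 = CNY 4,240,605.32
Profit = CNY 4,240,605.32 − CNY 4,173,000.00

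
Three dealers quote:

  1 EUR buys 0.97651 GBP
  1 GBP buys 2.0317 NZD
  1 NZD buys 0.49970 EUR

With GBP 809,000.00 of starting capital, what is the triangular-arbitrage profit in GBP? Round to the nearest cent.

Profitable loop is GBP → EUR → NZD → GBP:
GBP 809,000.00 ÷ 0.97651 = EUR 828,460.54
EUR 828,460.54 ÷ 0.49970 = NZD 1,657,915.83
NZD 1,657,915.83 ÷ 2.0317 = GBP 816,023.93
Profit = GBP 816,023.93 − GBP 809,000.00

Profit: GBP 7,023.93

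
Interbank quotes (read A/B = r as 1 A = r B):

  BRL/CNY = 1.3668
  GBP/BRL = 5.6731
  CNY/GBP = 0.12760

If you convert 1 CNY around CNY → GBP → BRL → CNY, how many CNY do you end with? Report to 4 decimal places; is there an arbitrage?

0.9894 (arbitrage exists)

Around CNY → GBP → BRL → CNY: 1 × 0.12760 × 5.6731 × 1.3668 = 0.989410
Product < 1; profitable direction is CNY → BRL → GBP → CNY.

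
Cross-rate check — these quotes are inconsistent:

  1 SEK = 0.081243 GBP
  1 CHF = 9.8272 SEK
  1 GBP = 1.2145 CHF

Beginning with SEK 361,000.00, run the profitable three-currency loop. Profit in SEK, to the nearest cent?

Profitable loop is SEK → CHF → GBP → SEK:
SEK 361,000.00 ÷ 9.8272 = CHF 36,734.78
CHF 36,734.78 ÷ 1.2145 = GBP 30,246.83
GBP 30,246.83 ÷ 0.081243 = SEK 372,300.77
Profit = SEK 372,300.77 − SEK 361,000.00

Profit: SEK 11,300.77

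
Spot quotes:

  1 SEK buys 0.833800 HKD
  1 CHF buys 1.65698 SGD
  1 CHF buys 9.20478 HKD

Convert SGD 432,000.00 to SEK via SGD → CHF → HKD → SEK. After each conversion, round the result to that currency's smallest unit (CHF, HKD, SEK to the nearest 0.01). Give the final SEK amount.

SEK 2,878,180.38

SGD 432,000.00 ÷ 1.65698 = CHF 260,715.28
CHF 260,715.28 × 9.20478 = HKD 2,399,826.80
HKD 2,399,826.80 ÷ 0.833800 = SEK 2,878,180.38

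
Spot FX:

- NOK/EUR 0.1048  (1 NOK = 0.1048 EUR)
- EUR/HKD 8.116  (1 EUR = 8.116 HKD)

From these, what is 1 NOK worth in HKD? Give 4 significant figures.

NOK/HKD = 0.8506

1 NOK × 0.1048 = 0.1048 EUR
0.1048 EUR × 8.116 = 0.850557 HKD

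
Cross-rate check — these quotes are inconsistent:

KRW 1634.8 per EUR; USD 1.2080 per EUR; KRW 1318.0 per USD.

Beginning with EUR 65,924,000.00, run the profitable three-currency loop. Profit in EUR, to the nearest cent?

Profitable loop is EUR → KRW → USD → EUR:
EUR 65,924,000.00 × 1634.8 = KRW 107,772,555,200
KRW 107,772,555,200 ÷ 1318.0 = USD 81,769,768.74
USD 81,769,768.74 ÷ 1.2080 = EUR 67,690,205.91
Profit = EUR 67,690,205.91 − EUR 65,924,000.00

Profit: EUR 1,766,205.91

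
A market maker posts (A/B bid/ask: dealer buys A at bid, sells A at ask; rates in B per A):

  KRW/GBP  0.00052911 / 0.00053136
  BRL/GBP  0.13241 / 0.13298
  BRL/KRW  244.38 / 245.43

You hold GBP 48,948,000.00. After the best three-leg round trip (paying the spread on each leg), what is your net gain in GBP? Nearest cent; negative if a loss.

Net profit: GBP 750,036.57

Best loop GBP → KRW → BRL → GBP:
GBP 48,948,000.00 ÷ 0.00053136 (buy KRW at ask) = KRW 92,118,337,850
KRW 92,118,337,850 ÷ 245.43 (buy BRL at ask) = BRL 375,334,465.43
BRL 375,334,465.43 × 0.13241 (sell BRL at bid) = GBP 49,698,036.57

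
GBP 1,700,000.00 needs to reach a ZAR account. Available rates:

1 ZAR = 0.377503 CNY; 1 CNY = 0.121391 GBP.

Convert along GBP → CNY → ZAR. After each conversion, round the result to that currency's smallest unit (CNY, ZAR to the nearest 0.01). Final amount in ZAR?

ZAR 37,097,276.34

GBP 1,700,000.00 ÷ 0.121391 = CNY 14,004,333.11
CNY 14,004,333.11 ÷ 0.377503 = ZAR 37,097,276.34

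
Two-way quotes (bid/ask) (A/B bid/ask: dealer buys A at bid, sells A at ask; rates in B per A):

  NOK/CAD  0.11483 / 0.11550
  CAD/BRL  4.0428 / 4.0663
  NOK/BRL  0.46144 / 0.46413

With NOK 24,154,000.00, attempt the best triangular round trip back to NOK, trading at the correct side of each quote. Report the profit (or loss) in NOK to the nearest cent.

Best loop NOK → CAD → BRL → NOK:
NOK 24,154,000.00 × 0.11483 (sell NOK at bid) = CAD 2,773,603.82
CAD 2,773,603.82 × 4.0428 (sell CAD at bid) = BRL 11,213,125.52
BRL 11,213,125.52 ÷ 0.46413 (buy NOK at ask) = NOK 24,159,449.99

Net profit: NOK 5,449.99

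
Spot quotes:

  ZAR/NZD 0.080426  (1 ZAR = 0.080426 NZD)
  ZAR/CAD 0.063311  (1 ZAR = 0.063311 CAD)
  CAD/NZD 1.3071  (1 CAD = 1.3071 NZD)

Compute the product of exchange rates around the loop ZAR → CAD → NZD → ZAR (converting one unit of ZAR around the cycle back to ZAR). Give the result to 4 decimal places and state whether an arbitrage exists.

1.0289 (arbitrage exists)

Around ZAR → CAD → NZD → ZAR: 1 × 0.063311 × 1.3071 ÷ 0.080426 = 1.028943
Product > 1; profitable direction is ZAR → CAD → NZD → ZAR.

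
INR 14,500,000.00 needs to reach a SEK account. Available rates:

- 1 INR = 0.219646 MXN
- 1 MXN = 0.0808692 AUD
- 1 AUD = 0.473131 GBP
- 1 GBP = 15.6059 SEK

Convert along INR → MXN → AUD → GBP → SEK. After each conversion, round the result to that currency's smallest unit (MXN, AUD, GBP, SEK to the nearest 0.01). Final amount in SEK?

INR 14,500,000.00 × 0.219646 = MXN 3,184,867.00
MXN 3,184,867.00 × 0.0808692 = AUD 257,557.65
AUD 257,557.65 × 0.473131 = GBP 121,858.51
GBP 121,858.51 × 15.6059 = SEK 1,901,711.72

SEK 1,901,711.72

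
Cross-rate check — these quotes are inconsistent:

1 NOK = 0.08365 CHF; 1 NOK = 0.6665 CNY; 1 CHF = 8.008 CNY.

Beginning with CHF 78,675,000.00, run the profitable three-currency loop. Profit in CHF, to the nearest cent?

Profit: CHF 397,707.14

Profitable loop is CHF → CNY → NOK → CHF:
CHF 78,675,000.00 × 8.008 = CNY 630,029,400.00
CNY 630,029,400.00 ÷ 0.6665 = NOK 945,280,420.11
NOK 945,280,420.11 × 0.08365 = CHF 79,072,707.14
Profit = CHF 79,072,707.14 − CHF 78,675,000.00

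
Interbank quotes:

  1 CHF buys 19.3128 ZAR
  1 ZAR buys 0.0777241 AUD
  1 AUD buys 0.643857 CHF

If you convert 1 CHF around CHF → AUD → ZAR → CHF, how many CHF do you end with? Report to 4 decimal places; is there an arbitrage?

1.0347 (arbitrage exists)

Around CHF → AUD → ZAR → CHF: 1 ÷ 0.643857 ÷ 0.0777241 ÷ 19.3128 = 1.034689
Product > 1; profitable direction is CHF → AUD → ZAR → CHF.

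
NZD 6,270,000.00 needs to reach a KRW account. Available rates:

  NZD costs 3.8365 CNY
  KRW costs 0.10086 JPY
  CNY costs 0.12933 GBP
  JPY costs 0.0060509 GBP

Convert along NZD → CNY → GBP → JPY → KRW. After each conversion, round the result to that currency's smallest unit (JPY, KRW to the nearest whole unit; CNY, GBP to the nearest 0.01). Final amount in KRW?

KRW 5,097,568,630

NZD 6,270,000.00 × 3.8365 = CNY 24,054,855.00
CNY 24,054,855.00 × 0.12933 = GBP 3,111,014.40
GBP 3,111,014.40 ÷ 0.0060509 = JPY 514,140,772
JPY 514,140,772 ÷ 0.10086 = KRW 5,097,568,630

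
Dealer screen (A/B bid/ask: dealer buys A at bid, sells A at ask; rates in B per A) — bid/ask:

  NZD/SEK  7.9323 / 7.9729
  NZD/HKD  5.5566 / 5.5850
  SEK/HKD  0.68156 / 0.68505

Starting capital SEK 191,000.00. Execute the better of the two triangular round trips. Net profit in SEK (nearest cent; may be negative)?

Net profit: SEK 3,313.92

Best loop SEK → NZD → HKD → SEK:
SEK 191,000.00 ÷ 7.9729 (buy NZD at ask) = NZD 23,956.15
NZD 23,956.15 × 5.5566 (sell NZD at bid) = HKD 133,114.75
HKD 133,114.75 ÷ 0.68505 (buy SEK at ask) = SEK 194,313.92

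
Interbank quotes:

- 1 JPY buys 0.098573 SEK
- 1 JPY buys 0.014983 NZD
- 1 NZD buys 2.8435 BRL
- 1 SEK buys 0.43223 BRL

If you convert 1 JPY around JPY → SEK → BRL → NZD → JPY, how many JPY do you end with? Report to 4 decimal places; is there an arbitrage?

Around JPY → SEK → BRL → NZD → JPY: 1 × 0.098573 × 0.43223 ÷ 2.8435 ÷ 0.014983 = 1.000048
Product ≈ 1 (deviation 0.005%, within rounding noise).

1.0000 (no arbitrage)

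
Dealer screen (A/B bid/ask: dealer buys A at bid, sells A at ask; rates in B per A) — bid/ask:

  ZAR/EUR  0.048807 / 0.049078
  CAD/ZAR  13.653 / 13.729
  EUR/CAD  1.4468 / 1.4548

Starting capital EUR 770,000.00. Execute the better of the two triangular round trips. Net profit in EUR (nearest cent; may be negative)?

Best loop EUR → ZAR → CAD → EUR:
EUR 770,000.00 ÷ 0.049078 (buy ZAR at ask) = ZAR 15,689,310.89
ZAR 15,689,310.89 ÷ 13.729 (buy CAD at ask) = CAD 1,142,786.14
CAD 1,142,786.14 ÷ 1.4548 (buy EUR at ask) = EUR 785,528.00

Net profit: EUR 15,528.00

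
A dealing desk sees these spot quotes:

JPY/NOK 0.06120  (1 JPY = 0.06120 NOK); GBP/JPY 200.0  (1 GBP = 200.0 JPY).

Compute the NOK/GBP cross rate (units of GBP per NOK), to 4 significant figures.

1 NOK ÷ 0.06120 = 16.3399 JPY
16.3399 JPY ÷ 200.0 = 0.0816993 GBP

NOK/GBP = 0.08170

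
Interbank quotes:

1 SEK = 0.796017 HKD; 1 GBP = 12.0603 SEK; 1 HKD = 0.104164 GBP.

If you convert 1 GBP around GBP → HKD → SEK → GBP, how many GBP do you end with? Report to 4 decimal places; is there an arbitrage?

Around GBP → HKD → SEK → GBP: 1 ÷ 0.104164 ÷ 0.796017 ÷ 12.0603 = 1.000004
Product ≈ 1 (deviation 0.000%, within rounding noise).

1.0000 (no arbitrage)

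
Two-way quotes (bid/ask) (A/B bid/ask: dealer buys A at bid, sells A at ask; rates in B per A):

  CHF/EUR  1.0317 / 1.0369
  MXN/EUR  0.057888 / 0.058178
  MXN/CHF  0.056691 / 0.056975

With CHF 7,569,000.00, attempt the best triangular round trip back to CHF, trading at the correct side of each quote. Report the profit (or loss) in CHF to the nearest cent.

Best loop CHF → EUR → MXN → CHF:
CHF 7,569,000.00 × 1.0317 (sell CHF at bid) = EUR 7,808,937.30
EUR 7,808,937.30 ÷ 0.058178 (buy MXN at ask) = MXN 134,224,918.35
MXN 134,224,918.35 × 0.056691 (sell MXN at bid) = CHF 7,609,344.85

Net profit: CHF 40,344.85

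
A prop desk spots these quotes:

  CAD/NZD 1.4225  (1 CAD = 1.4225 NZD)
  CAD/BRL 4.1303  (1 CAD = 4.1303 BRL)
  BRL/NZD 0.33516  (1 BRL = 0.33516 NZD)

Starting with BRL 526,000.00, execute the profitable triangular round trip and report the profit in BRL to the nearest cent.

Profitable loop is BRL → CAD → NZD → BRL:
BRL 526,000.00 ÷ 4.1303 = CAD 127,351.52
CAD 127,351.52 × 1.4225 = NZD 181,157.54
NZD 181,157.54 ÷ 0.33516 = BRL 540,510.63
Profit = BRL 540,510.63 − BRL 526,000.00

Profit: BRL 14,510.63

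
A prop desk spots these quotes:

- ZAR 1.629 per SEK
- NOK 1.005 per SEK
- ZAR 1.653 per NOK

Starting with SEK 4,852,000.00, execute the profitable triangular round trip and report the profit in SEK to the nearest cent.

Profitable loop is SEK → NOK → ZAR → SEK:
SEK 4,852,000.00 × 1.005 = NOK 4,876,260.00
NOK 4,876,260.00 × 1.653 = ZAR 8,060,457.78
ZAR 8,060,457.78 ÷ 1.629 = SEK 4,948,101.77
Profit = SEK 4,948,101.77 − SEK 4,852,000.00

Profit: SEK 96,101.77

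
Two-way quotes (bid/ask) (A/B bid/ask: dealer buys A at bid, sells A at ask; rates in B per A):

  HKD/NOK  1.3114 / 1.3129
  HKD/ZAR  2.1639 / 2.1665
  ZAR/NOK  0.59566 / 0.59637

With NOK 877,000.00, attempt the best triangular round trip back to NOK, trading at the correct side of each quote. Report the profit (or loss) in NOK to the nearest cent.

Net profit: NOK 13,144.05

Best loop NOK → ZAR → HKD → NOK:
NOK 877,000.00 ÷ 0.59637 (buy ZAR at ask) = ZAR 1,470,563.58
ZAR 1,470,563.58 ÷ 2.1665 (buy HKD at ask) = HKD 678,773.86
HKD 678,773.86 × 1.3114 (sell HKD at bid) = NOK 890,144.05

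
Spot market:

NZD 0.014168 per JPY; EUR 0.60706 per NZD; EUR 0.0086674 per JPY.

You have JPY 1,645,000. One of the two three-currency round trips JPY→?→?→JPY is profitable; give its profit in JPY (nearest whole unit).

Profit: JPY 12,733

Profitable loop is JPY → EUR → NZD → JPY:
JPY 1,645,000 × 0.0086674 = EUR 14,257.87
EUR 14,257.87 ÷ 0.60706 = NZD 23,486.76
NZD 23,486.76 ÷ 0.014168 = JPY 1,657,733
Profit = JPY 1,657,733 − JPY 1,645,000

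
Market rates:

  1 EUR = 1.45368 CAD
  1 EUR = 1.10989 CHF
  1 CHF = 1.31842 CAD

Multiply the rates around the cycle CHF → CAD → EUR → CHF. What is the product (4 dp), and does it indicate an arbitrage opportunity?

Around CHF → CAD → EUR → CHF: 1 × 1.31842 ÷ 1.45368 × 1.10989 = 1.006618
Product > 1; profitable direction is CHF → CAD → EUR → CHF.

1.0066 (arbitrage exists)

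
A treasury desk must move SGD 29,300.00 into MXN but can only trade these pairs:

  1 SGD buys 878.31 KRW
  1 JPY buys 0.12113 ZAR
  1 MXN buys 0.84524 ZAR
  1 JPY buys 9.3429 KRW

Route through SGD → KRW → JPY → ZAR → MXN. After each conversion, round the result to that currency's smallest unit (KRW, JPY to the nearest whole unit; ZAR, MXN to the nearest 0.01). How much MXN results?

SGD 29,300.00 × 878.31 = KRW 25,734,483
KRW 25,734,483 ÷ 9.3429 = JPY 2,754,443
JPY 2,754,443 × 0.12113 = ZAR 333,645.68
ZAR 333,645.68 ÷ 0.84524 = MXN 394,734.84

MXN 394,734.84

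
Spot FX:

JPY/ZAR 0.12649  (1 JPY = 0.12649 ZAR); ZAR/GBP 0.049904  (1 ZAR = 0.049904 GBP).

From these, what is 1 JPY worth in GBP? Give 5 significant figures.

1 JPY × 0.12649 = 0.12649 ZAR
0.12649 ZAR × 0.049904 = 0.00631236 GBP

JPY/GBP = 0.0063124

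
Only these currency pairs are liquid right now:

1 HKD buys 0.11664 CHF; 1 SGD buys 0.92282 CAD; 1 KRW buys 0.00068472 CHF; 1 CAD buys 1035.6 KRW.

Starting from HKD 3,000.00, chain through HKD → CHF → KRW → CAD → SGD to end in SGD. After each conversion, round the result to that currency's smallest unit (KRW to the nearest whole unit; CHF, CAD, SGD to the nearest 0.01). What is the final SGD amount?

SGD 534.74

HKD 3,000.00 × 0.11664 = CHF 349.92
CHF 349.92 ÷ 0.00068472 = KRW 511,041
KRW 511,041 ÷ 1035.6 = CAD 493.47
CAD 493.47 ÷ 0.92282 = SGD 534.74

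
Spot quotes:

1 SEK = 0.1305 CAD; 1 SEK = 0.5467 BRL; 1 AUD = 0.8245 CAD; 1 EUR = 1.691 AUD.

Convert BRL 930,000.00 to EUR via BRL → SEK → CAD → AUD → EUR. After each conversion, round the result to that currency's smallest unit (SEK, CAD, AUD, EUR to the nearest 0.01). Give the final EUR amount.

EUR 159,224.58

BRL 930,000.00 ÷ 0.5467 = SEK 1,701,115.79
SEK 1,701,115.79 × 0.1305 = CAD 221,995.61
CAD 221,995.61 ÷ 0.8245 = AUD 269,248.77
AUD 269,248.77 ÷ 1.691 = EUR 159,224.58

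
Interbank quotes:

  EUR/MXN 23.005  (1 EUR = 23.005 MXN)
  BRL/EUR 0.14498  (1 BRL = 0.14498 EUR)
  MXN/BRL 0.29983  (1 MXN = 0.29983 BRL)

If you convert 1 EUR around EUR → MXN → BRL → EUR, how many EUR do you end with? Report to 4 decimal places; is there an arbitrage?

Around EUR → MXN → BRL → EUR: 1 × 23.005 × 0.29983 × 0.14498 = 1.000012
Product ≈ 1 (deviation 0.001%, within rounding noise).

1.0000 (no arbitrage)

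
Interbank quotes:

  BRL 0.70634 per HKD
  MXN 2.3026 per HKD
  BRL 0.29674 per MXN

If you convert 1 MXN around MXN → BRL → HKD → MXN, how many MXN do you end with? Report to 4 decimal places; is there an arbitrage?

Around MXN → BRL → HKD → MXN: 1 × 0.29674 ÷ 0.70634 × 2.3026 = 0.967344
Product < 1; profitable direction is MXN → HKD → BRL → MXN.

0.9673 (arbitrage exists)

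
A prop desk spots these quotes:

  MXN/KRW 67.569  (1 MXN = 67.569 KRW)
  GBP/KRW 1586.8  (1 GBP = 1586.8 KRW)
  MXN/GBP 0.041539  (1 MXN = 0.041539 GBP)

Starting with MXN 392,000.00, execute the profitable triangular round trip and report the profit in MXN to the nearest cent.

Profitable loop is MXN → KRW → GBP → MXN:
MXN 392,000.00 × 67.569 = KRW 26,487,048
KRW 26,487,048 ÷ 1586.8 = GBP 16,692.11
GBP 16,692.11 ÷ 0.041539 = MXN 401,842.00
Profit = MXN 401,842.00 − MXN 392,000.00

Profit: MXN 9,842.00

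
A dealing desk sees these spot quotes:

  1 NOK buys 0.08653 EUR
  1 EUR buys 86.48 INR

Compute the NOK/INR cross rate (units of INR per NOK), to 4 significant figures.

NOK/INR = 7.483

1 NOK × 0.08653 = 0.08653 EUR
0.08653 EUR × 86.48 = 7.48311 INR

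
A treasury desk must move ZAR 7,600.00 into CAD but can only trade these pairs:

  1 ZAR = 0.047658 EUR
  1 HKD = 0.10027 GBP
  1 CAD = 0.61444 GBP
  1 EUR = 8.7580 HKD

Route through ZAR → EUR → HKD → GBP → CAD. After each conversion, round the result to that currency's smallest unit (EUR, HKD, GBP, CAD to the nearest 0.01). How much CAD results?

ZAR 7,600.00 × 0.047658 = EUR 362.20
EUR 362.20 × 8.7580 = HKD 3,172.15
HKD 3,172.15 × 0.10027 = GBP 318.07
GBP 318.07 ÷ 0.61444 = CAD 517.66

CAD 517.66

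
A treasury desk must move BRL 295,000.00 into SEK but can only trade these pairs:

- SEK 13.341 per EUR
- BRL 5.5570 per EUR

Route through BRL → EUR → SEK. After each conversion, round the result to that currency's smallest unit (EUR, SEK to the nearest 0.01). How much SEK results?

SEK 708,222.99

BRL 295,000.00 ÷ 5.5570 = EUR 53,086.20
EUR 53,086.20 × 13.341 = SEK 708,222.99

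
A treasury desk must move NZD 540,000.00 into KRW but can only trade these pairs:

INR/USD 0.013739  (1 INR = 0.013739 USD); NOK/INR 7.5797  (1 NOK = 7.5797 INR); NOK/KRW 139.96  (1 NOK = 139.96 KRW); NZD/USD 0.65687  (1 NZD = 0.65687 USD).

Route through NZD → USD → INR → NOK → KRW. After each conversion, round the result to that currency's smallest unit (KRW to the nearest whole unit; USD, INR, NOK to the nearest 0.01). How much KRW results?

KRW 476,727,254

NZD 540,000.00 × 0.65687 = USD 354,709.80
USD 354,709.80 ÷ 0.013739 = INR 25,817,730.55
INR 25,817,730.55 ÷ 7.5797 = NOK 3,406,167.86
NOK 3,406,167.86 × 139.96 = KRW 476,727,254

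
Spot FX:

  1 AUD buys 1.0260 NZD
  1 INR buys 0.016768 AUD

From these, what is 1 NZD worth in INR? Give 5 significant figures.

NZD/INR = 58.126

1 NZD ÷ 1.0260 = 0.974659 AUD
0.974659 AUD ÷ 0.016768 = 58.1261 INR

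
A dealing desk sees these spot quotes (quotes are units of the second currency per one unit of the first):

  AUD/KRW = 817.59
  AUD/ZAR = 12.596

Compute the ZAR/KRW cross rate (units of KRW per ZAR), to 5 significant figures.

1 ZAR ÷ 12.596 = 0.0793903 AUD
0.0793903 AUD × 817.59 = 64.9087 KRW

ZAR/KRW = 64.909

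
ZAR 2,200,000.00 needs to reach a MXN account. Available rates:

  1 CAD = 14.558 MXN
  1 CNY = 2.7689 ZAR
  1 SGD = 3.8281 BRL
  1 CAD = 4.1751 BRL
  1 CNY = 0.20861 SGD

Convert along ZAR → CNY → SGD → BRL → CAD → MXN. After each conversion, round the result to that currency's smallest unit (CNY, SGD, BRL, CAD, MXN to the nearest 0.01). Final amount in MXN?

ZAR 2,200,000.00 ÷ 2.7689 = CNY 794,539.35
CNY 794,539.35 × 0.20861 = SGD 165,748.85
SGD 165,748.85 × 3.8281 = BRL 634,503.17
BRL 634,503.17 ÷ 4.1751 = CAD 151,973.17
CAD 151,973.17 × 14.558 = MXN 2,212,425.41

MXN 2,212,425.41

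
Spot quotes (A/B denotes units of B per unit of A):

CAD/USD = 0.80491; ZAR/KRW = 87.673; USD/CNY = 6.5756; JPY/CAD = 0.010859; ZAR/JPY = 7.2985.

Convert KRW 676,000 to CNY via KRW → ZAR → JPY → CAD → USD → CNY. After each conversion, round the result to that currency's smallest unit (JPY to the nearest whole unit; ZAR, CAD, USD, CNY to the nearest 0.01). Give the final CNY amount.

KRW 676,000 ÷ 87.673 = ZAR 7,710.47
ZAR 7,710.47 × 7.2985 = JPY 56,275
JPY 56,275 × 0.010859 = CAD 611.09
CAD 611.09 × 0.80491 = USD 491.87
USD 491.87 × 6.5756 = CNY 3,234.34

CNY 3,234.34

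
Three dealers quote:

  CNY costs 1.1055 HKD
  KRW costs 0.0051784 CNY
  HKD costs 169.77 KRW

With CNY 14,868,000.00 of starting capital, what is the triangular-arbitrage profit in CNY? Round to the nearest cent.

Profit: CNY 430,091.81

Profitable loop is CNY → KRW → HKD → CNY:
CNY 14,868,000.00 ÷ 0.0051784 = KRW 2,871,157,114
KRW 2,871,157,114 ÷ 169.77 = HKD 16,912,040.49
HKD 16,912,040.49 ÷ 1.1055 = CNY 15,298,091.81
Profit = CNY 15,298,091.81 − CNY 14,868,000.00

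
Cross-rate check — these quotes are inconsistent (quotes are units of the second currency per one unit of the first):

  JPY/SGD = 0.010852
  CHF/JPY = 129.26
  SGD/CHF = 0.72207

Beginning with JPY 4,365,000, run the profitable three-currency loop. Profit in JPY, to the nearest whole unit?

Profit: JPY 56,173

Profitable loop is JPY → SGD → CHF → JPY:
JPY 4,365,000 × 0.010852 = SGD 47,368.98
SGD 47,368.98 × 0.72207 = CHF 34,203.72
CHF 34,203.72 × 129.26 = JPY 4,421,173
Profit = JPY 4,421,173 − JPY 4,365,000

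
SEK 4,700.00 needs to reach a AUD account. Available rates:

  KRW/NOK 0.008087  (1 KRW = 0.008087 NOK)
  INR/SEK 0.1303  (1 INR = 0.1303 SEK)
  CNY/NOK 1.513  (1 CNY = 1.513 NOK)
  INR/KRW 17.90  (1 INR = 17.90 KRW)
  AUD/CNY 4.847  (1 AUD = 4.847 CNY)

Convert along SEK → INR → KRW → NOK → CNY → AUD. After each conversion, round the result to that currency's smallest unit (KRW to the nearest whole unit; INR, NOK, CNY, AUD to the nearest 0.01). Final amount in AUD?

SEK 4,700.00 ÷ 0.1303 = INR 36,070.61
INR 36,070.61 × 17.90 = KRW 645,664
KRW 645,664 × 0.008087 = NOK 5,221.48
NOK 5,221.48 ÷ 1.513 = CNY 3,451.08
CNY 3,451.08 ÷ 4.847 = AUD 712.00

AUD 712.00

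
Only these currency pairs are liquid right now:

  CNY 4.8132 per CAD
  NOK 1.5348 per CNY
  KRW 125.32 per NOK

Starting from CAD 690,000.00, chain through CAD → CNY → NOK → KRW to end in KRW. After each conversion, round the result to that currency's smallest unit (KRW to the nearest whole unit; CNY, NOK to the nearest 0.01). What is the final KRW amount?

KRW 638,785,686

CAD 690,000.00 × 4.8132 = CNY 3,321,108.00
CNY 3,321,108.00 × 1.5348 = NOK 5,097,236.56
NOK 5,097,236.56 × 125.32 = KRW 638,785,686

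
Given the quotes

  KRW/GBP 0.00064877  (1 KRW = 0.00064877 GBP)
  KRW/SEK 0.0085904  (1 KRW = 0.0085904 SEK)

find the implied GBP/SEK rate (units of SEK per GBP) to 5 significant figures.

1 GBP ÷ 0.00064877 = 1541.38 KRW
1541.38 KRW × 0.0085904 = 13.2411 SEK

GBP/SEK = 13.241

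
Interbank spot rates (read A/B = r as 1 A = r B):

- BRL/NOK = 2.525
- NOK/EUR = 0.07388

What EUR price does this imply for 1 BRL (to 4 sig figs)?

1 BRL × 2.525 = 2.525 NOK
2.525 NOK × 0.07388 = 0.186547 EUR

BRL/EUR = 0.1865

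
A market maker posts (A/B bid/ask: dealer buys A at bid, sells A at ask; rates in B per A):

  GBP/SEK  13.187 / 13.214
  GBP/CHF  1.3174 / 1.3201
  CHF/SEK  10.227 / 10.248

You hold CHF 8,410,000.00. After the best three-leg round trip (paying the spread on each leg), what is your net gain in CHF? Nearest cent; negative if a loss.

Best loop CHF → SEK → GBP → CHF:
CHF 8,410,000.00 × 10.227 (sell CHF at bid) = SEK 86,009,070.00
SEK 86,009,070.00 ÷ 13.214 (buy GBP at ask) = GBP 6,508,935.22
GBP 6,508,935.22 × 1.3174 (sell GBP at bid) = CHF 8,574,871.26

Net profit: CHF 164,871.26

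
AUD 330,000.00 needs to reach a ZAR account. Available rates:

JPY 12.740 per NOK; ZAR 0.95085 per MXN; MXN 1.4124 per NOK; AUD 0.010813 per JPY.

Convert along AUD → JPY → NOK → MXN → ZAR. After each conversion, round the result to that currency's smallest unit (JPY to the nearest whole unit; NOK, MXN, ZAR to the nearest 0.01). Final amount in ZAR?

ZAR 3,217,125.69

AUD 330,000.00 ÷ 0.010813 = JPY 30,518,820
JPY 30,518,820 ÷ 12.740 = NOK 2,395,511.77
NOK 2,395,511.77 × 1.4124 = MXN 3,383,420.82
MXN 3,383,420.82 × 0.95085 = ZAR 3,217,125.69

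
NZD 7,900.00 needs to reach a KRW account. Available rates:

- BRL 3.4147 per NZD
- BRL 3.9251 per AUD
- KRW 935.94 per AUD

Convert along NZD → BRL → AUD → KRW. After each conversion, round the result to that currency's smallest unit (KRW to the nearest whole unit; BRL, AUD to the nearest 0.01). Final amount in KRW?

KRW 6,432,454

NZD 7,900.00 × 3.4147 = BRL 26,976.13
BRL 26,976.13 ÷ 3.9251 = AUD 6,872.72
AUD 6,872.72 × 935.94 = KRW 6,432,454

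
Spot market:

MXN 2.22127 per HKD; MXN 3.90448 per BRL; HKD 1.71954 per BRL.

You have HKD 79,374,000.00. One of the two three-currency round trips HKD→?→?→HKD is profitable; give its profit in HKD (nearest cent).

Profitable loop is HKD → BRL → MXN → HKD:
HKD 79,374,000.00 ÷ 1.71954 = BRL 46,160,019.54
BRL 46,160,019.54 × 3.90448 = MXN 180,230,873.09
MXN 180,230,873.09 ÷ 2.22127 = HKD 81,138,660.81
Profit = HKD 81,138,660.81 − HKD 79,374,000.00

Profit: HKD 1,764,660.81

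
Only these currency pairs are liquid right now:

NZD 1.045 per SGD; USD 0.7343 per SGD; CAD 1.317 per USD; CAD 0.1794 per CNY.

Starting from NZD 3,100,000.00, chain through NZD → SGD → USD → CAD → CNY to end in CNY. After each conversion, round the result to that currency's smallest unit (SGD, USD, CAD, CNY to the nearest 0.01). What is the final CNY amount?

NZD 3,100,000.00 ÷ 1.045 = SGD 2,966,507.18
SGD 2,966,507.18 × 0.7343 = USD 2,178,306.22
USD 2,178,306.22 × 1.317 = CAD 2,868,829.29
CAD 2,868,829.29 ÷ 0.1794 = CNY 15,991,244.65

CNY 15,991,244.65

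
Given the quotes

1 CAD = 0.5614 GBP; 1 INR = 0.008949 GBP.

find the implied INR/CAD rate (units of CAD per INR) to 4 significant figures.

1 INR × 0.008949 = 0.008949 GBP
0.008949 GBP ÷ 0.5614 = 0.0159405 CAD

INR/CAD = 0.01594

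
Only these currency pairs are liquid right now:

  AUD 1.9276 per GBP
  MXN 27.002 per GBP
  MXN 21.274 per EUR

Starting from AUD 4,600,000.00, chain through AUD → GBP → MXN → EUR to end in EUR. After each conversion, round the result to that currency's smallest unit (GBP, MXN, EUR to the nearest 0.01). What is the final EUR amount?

AUD 4,600,000.00 ÷ 1.9276 = GBP 2,386,387.22
GBP 2,386,387.22 × 27.002 = MXN 64,437,227.71
MXN 64,437,227.71 ÷ 21.274 = EUR 3,028,919.23

EUR 3,028,919.23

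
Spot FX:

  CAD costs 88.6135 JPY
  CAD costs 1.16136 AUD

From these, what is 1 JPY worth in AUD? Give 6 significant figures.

JPY/AUD = 0.0131059

1 JPY ÷ 88.6135 = 0.011285 CAD
0.011285 CAD × 1.16136 = 0.0131059 AUD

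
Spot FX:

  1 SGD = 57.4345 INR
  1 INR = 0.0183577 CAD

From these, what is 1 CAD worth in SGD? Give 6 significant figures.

1 CAD ÷ 0.0183577 = 54.4731 INR
54.4731 INR ÷ 57.4345 = 0.948438 SGD

CAD/SGD = 0.948438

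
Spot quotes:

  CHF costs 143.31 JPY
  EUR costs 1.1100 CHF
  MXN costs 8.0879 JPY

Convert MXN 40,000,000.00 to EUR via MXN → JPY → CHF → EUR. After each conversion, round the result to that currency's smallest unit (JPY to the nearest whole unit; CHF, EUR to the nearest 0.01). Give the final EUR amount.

EUR 2,033,744.02

MXN 40,000,000.00 × 8.0879 = JPY 323,516,000
JPY 323,516,000 ÷ 143.31 = CHF 2,257,455.86
CHF 2,257,455.86 ÷ 1.1100 = EUR 2,033,744.02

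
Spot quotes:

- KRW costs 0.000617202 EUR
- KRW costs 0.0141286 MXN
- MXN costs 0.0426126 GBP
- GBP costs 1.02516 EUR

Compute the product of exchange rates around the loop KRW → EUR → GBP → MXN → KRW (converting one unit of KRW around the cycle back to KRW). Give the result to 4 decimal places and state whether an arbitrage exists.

1.0000 (no arbitrage)

Around KRW → EUR → GBP → MXN → KRW: 1 × 0.000617202 ÷ 1.02516 ÷ 0.0426126 ÷ 0.0141286 = 0.999997
Product ≈ 1 (deviation 0.000%, within rounding noise).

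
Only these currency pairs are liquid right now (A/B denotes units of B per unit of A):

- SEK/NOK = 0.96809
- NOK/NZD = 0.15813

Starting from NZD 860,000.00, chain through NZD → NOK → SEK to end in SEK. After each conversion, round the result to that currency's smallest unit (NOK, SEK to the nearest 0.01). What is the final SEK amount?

SEK 5,617,828.10

NZD 860,000.00 ÷ 0.15813 = NOK 5,438,563.21
NOK 5,438,563.21 ÷ 0.96809 = SEK 5,617,828.10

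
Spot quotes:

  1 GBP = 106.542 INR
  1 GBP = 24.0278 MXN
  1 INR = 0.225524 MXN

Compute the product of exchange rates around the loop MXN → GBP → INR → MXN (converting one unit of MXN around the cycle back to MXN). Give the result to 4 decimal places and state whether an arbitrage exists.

Around MXN → GBP → INR → MXN: 1 ÷ 24.0278 × 106.542 × 0.225524 = 0.999999
Product ≈ 1 (deviation 0.000%, within rounding noise).

1.0000 (no arbitrage)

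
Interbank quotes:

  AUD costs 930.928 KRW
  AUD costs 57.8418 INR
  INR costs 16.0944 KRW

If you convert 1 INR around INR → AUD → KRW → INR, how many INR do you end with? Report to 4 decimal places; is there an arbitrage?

1.0000 (no arbitrage)

Around INR → AUD → KRW → INR: 1 ÷ 57.8418 × 930.928 ÷ 16.0944 = 0.999999
Product ≈ 1 (deviation 0.000%, within rounding noise).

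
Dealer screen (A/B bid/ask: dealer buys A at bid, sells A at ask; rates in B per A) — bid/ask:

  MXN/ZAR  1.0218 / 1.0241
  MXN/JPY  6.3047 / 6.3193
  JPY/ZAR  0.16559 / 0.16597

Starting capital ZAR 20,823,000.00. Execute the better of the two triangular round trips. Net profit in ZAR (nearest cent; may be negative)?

Best loop ZAR → MXN → JPY → ZAR:
ZAR 20,823,000.00 ÷ 1.0241 (buy MXN at ask) = MXN 20,332,975.30
MXN 20,332,975.30 × 6.3047 (sell MXN at bid) = JPY 128,193,309
JPY 128,193,309 × 0.16559 (sell JPY at bid) = ZAR 21,227,530.09

Net profit: ZAR 404,530.09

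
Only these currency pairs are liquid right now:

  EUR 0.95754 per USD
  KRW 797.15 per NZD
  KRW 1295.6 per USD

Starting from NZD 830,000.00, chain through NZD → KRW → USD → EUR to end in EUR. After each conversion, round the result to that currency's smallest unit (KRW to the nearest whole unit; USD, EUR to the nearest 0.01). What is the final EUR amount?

EUR 488,994.67

NZD 830,000.00 × 797.15 = KRW 661,634,500
KRW 661,634,500 ÷ 1295.6 = USD 510,678.06
USD 510,678.06 × 0.95754 = EUR 488,994.67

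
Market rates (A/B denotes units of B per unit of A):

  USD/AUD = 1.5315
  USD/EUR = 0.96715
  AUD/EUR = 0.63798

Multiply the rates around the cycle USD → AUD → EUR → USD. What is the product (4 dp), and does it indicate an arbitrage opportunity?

1.0103 (arbitrage exists)

Around USD → AUD → EUR → USD: 1 × 1.5315 × 0.63798 ÷ 0.96715 = 1.010253
Product > 1; profitable direction is USD → AUD → EUR → USD.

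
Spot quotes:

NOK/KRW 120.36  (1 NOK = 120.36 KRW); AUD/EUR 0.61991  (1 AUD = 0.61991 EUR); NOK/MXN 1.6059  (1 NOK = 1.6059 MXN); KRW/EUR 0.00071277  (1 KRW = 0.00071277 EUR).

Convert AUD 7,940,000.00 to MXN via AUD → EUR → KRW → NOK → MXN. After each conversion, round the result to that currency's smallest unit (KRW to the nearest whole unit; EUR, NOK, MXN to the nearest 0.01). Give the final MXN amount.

MXN 92,137,420.91

AUD 7,940,000.00 × 0.61991 = EUR 4,922,085.40
EUR 4,922,085.40 ÷ 0.00071277 = KRW 6,905,573,186
KRW 6,905,573,186 ÷ 120.36 = NOK 57,374,320.26
NOK 57,374,320.26 × 1.6059 = MXN 92,137,420.91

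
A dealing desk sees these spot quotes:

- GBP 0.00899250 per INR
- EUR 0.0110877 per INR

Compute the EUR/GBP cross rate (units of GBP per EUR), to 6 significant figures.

EUR/GBP = 0.811034

1 EUR ÷ 0.0110877 = 90.19 INR
90.19 INR × 0.00899250 = 0.811034 GBP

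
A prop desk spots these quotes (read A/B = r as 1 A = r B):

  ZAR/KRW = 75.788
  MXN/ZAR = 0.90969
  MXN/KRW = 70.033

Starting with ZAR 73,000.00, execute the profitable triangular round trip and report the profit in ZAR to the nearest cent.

Profitable loop is ZAR → MXN → KRW → ZAR:
ZAR 73,000.00 ÷ 0.90969 = MXN 80,247.12
MXN 80,247.12 × 70.033 = KRW 5,619,946
KRW 5,619,946 ÷ 75.788 = ZAR 74,153.51
Profit = ZAR 74,153.51 − ZAR 73,000.00

Profit: ZAR 1,153.51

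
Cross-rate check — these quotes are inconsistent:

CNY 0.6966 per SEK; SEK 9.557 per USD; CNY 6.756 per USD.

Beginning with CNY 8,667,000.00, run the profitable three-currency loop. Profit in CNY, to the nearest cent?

Profit: CNY 128,355.16

Profitable loop is CNY → SEK → USD → CNY:
CNY 8,667,000.00 ÷ 0.6966 = SEK 12,441,860.47
SEK 12,441,860.47 ÷ 9.557 = USD 1,301,858.37
USD 1,301,858.37 × 6.756 = CNY 8,795,355.16
Profit = CNY 8,795,355.16 − CNY 8,667,000.00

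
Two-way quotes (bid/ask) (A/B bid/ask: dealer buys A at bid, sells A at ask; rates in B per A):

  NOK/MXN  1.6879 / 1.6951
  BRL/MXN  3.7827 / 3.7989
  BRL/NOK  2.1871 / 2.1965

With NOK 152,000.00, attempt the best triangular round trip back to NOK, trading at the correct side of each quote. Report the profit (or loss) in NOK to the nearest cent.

Best loop NOK → BRL → MXN → NOK:
NOK 152,000.00 ÷ 2.1965 (buy BRL at ask) = BRL 69,201.00
BRL 69,201.00 × 3.7827 (sell BRL at bid) = MXN 261,766.63
MXN 261,766.63 ÷ 1.6951 (buy NOK at ask) = NOK 154,425.48

Net profit: NOK 2,425.48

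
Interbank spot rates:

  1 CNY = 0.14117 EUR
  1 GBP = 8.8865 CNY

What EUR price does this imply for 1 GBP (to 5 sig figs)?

GBP/EUR = 1.2545

1 GBP × 8.8865 = 8.8865 CNY
8.8865 CNY × 0.14117 = 1.25451 EUR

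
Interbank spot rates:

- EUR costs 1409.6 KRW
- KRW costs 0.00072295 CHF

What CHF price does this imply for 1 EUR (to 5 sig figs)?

EUR/CHF = 1.0191

1 EUR × 1409.6 = 1409.6 KRW
1409.6 KRW × 0.00072295 = 1.01907 CHF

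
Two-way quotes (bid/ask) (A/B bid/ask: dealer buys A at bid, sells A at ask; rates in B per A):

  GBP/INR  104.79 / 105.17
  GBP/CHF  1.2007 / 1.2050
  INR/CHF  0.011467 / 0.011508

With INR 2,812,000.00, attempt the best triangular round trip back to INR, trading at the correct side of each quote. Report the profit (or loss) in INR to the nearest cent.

Best loop INR → CHF → GBP → INR:
INR 2,812,000.00 × 0.011467 (sell INR at bid) = CHF 32,245.20
CHF 32,245.20 ÷ 1.2050 (buy GBP at ask) = GBP 26,759.51
GBP 26,759.51 × 104.79 (sell GBP at bid) = INR 2,804,128.57

Net result: INR -7,871.43 (no profitable arbitrage after spreads)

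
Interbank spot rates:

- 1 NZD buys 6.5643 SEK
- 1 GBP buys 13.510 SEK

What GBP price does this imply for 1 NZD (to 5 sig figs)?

NZD/GBP = 0.48588

1 NZD × 6.5643 = 6.5643 SEK
6.5643 SEK ÷ 13.510 = 0.485885 GBP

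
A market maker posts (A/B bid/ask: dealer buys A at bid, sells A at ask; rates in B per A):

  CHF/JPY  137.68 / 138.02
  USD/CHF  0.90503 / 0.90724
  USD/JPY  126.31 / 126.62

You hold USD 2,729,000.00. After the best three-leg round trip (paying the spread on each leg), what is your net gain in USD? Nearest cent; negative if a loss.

Net profit: USD 23,815.20

Best loop USD → JPY → CHF → USD:
USD 2,729,000.00 × 126.31 (sell USD at bid) = JPY 344,699,990
JPY 344,699,990 ÷ 138.02 (buy CHF at ask) = CHF 2,497,464.06
CHF 2,497,464.06 ÷ 0.90724 (buy USD at ask) = USD 2,752,815.20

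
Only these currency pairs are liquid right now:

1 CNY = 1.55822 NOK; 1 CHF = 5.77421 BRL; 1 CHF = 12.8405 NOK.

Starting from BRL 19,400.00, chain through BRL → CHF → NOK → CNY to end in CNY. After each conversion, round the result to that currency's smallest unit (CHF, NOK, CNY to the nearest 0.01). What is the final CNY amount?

CNY 27,686.16

BRL 19,400.00 ÷ 5.77421 = CHF 3,359.77
CHF 3,359.77 × 12.8405 = NOK 43,141.13
NOK 43,141.13 ÷ 1.55822 = CNY 27,686.16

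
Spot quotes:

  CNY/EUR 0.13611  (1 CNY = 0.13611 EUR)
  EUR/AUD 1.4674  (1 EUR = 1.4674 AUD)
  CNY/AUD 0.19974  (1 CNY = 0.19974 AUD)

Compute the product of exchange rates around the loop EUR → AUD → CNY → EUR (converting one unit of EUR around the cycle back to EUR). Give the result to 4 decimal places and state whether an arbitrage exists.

Around EUR → AUD → CNY → EUR: 1 × 1.4674 ÷ 0.19974 × 0.13611 = 0.999939
Product ≈ 1 (deviation 0.006%, within rounding noise).

0.9999 (no arbitrage)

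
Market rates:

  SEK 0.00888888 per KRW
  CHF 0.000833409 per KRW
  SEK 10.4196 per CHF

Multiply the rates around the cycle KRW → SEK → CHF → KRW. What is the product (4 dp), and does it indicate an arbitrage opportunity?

Around KRW → SEK → CHF → KRW: 1 × 0.00888888 ÷ 10.4196 ÷ 0.000833409 = 1.023618
Product > 1; profitable direction is KRW → SEK → CHF → KRW.

1.0236 (arbitrage exists)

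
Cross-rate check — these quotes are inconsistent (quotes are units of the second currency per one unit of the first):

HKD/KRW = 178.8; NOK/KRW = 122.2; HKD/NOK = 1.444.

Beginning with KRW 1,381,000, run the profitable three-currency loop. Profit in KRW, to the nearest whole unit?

Profit: KRW 18,339

Profitable loop is KRW → NOK → HKD → KRW:
KRW 1,381,000 ÷ 122.2 = NOK 11,301.15
NOK 11,301.15 ÷ 1.444 = HKD 7,826.28
HKD 7,826.28 × 178.8 = KRW 1,399,339
Profit = KRW 1,399,339 − KRW 1,381,000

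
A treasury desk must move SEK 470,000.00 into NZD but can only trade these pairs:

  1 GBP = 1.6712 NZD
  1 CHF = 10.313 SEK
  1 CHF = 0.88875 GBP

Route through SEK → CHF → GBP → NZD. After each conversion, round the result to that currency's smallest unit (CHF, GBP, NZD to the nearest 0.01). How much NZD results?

SEK 470,000.00 ÷ 10.313 = CHF 45,573.55
CHF 45,573.55 × 0.88875 = GBP 40,503.49
GBP 40,503.49 × 1.6712 = NZD 67,689.43

NZD 67,689.43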